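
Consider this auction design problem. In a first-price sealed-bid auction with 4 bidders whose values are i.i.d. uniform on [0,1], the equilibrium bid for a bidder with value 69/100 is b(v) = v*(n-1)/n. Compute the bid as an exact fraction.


Step 1: The symmetric BNE bidding function is b(v) = v * (n-1) / n
Step 2: Substitute v = 69/100 and n = 4
Step 3: b = 69/100 * 3/4
Step 4: b = 207/400

207/400


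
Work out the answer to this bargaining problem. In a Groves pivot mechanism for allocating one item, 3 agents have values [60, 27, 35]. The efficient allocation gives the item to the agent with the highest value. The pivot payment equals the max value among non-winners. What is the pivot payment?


Step 1: The efficient winner is agent 0 with value 60
Step 2: Other agents' values: [27, 35]
Step 3: Pivot payment = max(others) = 35
Step 4: The winner pays 35

35


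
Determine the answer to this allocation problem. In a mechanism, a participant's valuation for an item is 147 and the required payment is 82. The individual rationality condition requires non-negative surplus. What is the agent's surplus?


Step 1: Surplus = value - payment = 147 - 82 = 65
Step 2: IR is satisfied (surplus >= 0)

65


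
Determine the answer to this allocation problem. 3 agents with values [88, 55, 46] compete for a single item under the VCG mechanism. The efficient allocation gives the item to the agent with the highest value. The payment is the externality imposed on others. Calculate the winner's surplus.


Step 1: The winner is the agent with the highest value: agent 0 with value 88
Step 2: Values of other agents: [55, 46]
Step 3: VCG payment = max of others' values = 55
Step 4: Surplus = 88 - 55 = 33

33


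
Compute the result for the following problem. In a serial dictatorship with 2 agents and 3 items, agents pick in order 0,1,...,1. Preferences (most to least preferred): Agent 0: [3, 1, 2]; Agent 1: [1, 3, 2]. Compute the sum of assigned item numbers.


Step 1: Agent 0 picks item 3
Step 2: Agent 1 picks item 1
Step 3: Sum = 3 + 1 = 4

4


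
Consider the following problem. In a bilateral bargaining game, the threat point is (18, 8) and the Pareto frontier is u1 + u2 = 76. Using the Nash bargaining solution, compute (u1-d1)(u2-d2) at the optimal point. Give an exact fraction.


Step 1: The Nash solution splits surplus symmetrically above the disagreement point
Step 2: u1 = (total + d1 - d2)/2 = (76 + 18 - 8)/2 = 43
Step 3: u2 = (total - d1 + d2)/2 = (76 - 18 + 8)/2 = 33
Step 4: Nash product = (43 - 18) * (33 - 8)
Step 5: = 25 * 25 = 625

625


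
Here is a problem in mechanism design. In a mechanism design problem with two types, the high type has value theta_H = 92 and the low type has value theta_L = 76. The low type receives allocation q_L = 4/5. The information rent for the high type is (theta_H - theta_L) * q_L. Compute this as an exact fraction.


Step 1: theta_H - theta_L = 92 - 76 = 16
Step 2: Information rent = (theta_H - theta_L) * q_L
Step 3: = 16 * 4/5
Step 4: = 64/5

64/5


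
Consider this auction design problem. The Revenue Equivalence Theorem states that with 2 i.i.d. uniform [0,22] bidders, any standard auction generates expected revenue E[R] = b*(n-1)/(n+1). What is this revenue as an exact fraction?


Step 1: By Revenue Equivalence, expected revenue = b*(n-1)/(n+1)
Step 2: Substituting n = 2, b = 22
Step 3: Revenue = 22*(2-1)/(2+1) = 22*1/3
Step 4: Revenue = 22/3

22/3


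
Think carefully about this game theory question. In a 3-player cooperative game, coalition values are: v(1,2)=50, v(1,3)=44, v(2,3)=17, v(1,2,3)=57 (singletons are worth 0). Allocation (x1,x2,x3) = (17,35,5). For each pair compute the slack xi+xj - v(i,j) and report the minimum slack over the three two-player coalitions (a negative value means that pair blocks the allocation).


Step 1: Slack for coalition (1,2): x1+x2 - v12 = 52 - 50 = 2
Step 2: Slack for coalition (1,3): x1+x3 - v13 = 22 - 44 = -22
Step 3: Slack for coalition (2,3): x2+x3 - v23 = 40 - 17 = 23
Step 4: Minimum slack = min(2, -22, 23) = -22, attained by (1,3); coalition (1,3) can block (slack < 0), so the allocation is not in the core

-22


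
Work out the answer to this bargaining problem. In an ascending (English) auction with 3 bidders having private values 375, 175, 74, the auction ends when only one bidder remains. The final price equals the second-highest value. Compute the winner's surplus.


Step 1: Identify the highest value: 375
Step 2: Identify the second-highest value: 175
Step 3: The final price = second-highest value = 175
Step 4: Surplus = 375 - 175 = 200

200


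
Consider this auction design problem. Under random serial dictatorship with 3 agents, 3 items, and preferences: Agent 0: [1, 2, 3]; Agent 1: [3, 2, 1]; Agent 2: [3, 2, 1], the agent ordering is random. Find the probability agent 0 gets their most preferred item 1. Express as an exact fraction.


Step 1: Agent 0 wants item 1
Step 2: There are 6 possible orderings of agents
Step 3: In 6 orderings, agent 0 gets item 1
Step 4: Probability = 6/6 = 1

1


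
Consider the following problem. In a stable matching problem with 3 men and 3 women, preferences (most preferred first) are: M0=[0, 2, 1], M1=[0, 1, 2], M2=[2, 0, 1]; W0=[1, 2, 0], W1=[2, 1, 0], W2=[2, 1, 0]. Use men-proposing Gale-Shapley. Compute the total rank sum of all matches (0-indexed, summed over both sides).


Step 1: Run Gale-Shapley (men propose, women hold best offer):
  M0 proposes to W0; she accepts
  M1 proposes to W0; she switches from M0
  M2 proposes to W2; she accepts
  M0 proposes to W2; rejected
  M0 proposes to W1; she accepts
Step 2: Final matching: W0-M1, W1-M0, W2-M2
Step 3: 0-indexed ranks (man's rank of his match, then woman's): 0 + 0 + 2 + 2 + 0 + 0
Step 4: Total rank sum = 4

4


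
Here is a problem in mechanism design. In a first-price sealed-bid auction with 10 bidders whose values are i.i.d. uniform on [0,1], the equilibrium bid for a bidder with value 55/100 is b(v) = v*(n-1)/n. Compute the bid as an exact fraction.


Step 1: The symmetric BNE bidding function is b(v) = v * (n-1) / n
Step 2: Substitute v = 11/20 and n = 10
Step 3: b = 11/20 * 9/10
Step 4: b = 99/200

99/200


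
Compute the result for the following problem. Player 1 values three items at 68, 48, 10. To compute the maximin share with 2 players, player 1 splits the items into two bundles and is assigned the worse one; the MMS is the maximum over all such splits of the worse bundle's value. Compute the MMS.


Step 1: Item values = 68, 48, 10
Step 2: Enumerate all 2-bundle partitions and take the smaller bundle:
  Partition 1: {68} vs {48,10} -> bundles 68, 58; min = 58
  Partition 2: {48} vs {68,10} -> bundles 48, 78; min = 48
  Partition 3: {10} vs {68,48} -> bundles 10, 116; min = 10
Step 3: MMS = max(58, 48, 10) = 58

58


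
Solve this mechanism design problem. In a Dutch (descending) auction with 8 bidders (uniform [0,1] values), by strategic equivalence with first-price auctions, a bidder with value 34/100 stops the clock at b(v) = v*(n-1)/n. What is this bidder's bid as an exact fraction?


Step 1: Dutch auctions are strategically equivalent to first-price auctions
Step 2: The equilibrium bid is b(v) = v*(n-1)/n
Step 3: b = 17/50 * 7/8
Step 4: b = 119/400

119/400


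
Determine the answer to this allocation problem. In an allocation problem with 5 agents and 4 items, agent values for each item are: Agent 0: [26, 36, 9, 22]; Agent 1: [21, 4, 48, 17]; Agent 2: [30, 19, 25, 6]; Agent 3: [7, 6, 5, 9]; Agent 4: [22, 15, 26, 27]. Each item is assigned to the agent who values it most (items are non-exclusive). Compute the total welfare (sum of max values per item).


Step 1: For each item, find the maximum value among all agents.
Step 2: Item 0 -> Agent 2 (value 30)
Step 3: Item 1 -> Agent 0 (value 36)
Step 4: Item 2 -> Agent 1 (value 48)
Step 5: Item 3 -> Agent 4 (value 27)
Step 6: Total welfare = 30 + 36 + 48 + 27 = 141

141


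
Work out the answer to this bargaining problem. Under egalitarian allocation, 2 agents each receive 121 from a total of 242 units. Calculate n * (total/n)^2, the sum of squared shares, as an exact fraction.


Step 1: Each agent's share = 242/2 = 121
Step 2: Square of each share = (121)^2 = 14641
Step 3: Sum of squares = 2 * 14641 = 29282

29282


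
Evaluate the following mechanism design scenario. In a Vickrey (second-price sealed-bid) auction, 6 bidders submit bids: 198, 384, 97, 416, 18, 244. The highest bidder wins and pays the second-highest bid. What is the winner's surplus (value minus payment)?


Step 1: Sort bids in descending order: 416, 384, 244, 198, 97, 18
Step 2: The winning bid is the highest: 416
Step 3: The payment equals the second-highest bid: 384
Step 4: Surplus = winner's bid - payment = 416 - 384 = 32

32


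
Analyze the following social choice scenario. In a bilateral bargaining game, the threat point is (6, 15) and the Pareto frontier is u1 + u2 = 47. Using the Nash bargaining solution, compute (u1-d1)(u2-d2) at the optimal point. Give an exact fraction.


Step 1: The Nash solution splits surplus symmetrically above the disagreement point
Step 2: u1 = (total + d1 - d2)/2 = (47 + 6 - 15)/2 = 19
Step 3: u2 = (total - d1 + d2)/2 = (47 - 6 + 15)/2 = 28
Step 4: Nash product = (19 - 6) * (28 - 15)
Step 5: = 13 * 13 = 169

169


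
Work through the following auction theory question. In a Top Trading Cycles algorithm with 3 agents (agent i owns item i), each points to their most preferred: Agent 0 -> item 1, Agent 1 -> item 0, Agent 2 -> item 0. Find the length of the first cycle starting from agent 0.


Step 1: Trace the pointer graph from agent 0: 0 -> 1 -> 0
Step 2: A cycle is detected when we revisit agent 0
Step 3: The cycle is: 0 -> 1 -> 0
Step 4: Cycle length = 2

2


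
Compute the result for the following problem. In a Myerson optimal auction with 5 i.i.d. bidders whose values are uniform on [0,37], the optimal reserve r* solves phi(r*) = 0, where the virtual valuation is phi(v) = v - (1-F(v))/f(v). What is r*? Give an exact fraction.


Step 1: For U[0,37], F(v) = v/37 and f(v) = 1/37
Step 2: phi(v) = v - (1 - v/37)/(1/37) = v - (37 - v) = 2v - 37
Step 3: Set phi(r*) = 0: 2r* - 37 = 0
Step 4: r* = 37/2 (the number of bidders n = 5 does not enter)

37/2


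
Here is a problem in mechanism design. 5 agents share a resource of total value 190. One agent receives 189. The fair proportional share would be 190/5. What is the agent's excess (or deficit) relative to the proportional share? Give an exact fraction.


Step 1: Proportional share = 190/5 = 38
Step 2: Agent's actual allocation = 189
Step 3: Excess = 189 - 38 = 151

151


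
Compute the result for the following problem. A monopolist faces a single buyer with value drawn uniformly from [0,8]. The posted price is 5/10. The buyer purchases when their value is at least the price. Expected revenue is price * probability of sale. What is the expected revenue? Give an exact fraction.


Step 1: Posted price r = 1/2, value support [0,8]
Step 2: P(v >= r) = (8 - 1/2)/8 = 15/16
Step 3: Expected revenue = r * P(v >= r) = 1/2 * 15/16
Step 4: Revenue = 15/32

15/32


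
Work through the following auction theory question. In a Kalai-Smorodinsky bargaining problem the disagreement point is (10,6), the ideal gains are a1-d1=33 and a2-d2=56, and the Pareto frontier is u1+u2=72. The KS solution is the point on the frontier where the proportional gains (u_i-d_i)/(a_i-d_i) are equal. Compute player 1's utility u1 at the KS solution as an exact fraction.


Step 1: At the KS point, (u1-d1)/r1 = (u2-d2)/r2 = t and u1+u2 = 72
Step 2: u1 = d1 + r1*t and u2 = d2 + r2*t, so (d1 + r1*t) + (d2 + r2*t) = 72
Step 3: t = (72 - 10 - 6)/(33 + 56) = 56/89
Step 4: u1 = d1 + r1*t = 10 + 33 * 56/89 = 2738/89
Step 5: (Check: u2 = d2 + r2*t = 3670/89; u1+u2 = 2738/89 + 3670/89 = 72, on the frontier.)

2738/89


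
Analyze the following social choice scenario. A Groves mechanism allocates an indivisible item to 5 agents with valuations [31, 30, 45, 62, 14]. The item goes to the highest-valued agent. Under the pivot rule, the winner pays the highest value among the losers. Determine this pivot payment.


Step 1: The efficient winner is agent 3 with value 62
Step 2: Other agents' values: [31, 30, 45, 14]
Step 3: Pivot payment = max(others) = 45
Step 4: The winner pays 45

45


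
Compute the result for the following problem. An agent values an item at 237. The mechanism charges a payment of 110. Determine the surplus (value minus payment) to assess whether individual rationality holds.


Step 1: Surplus = value - payment = 237 - 110 = 127
Step 2: IR is satisfied (surplus >= 0)

127


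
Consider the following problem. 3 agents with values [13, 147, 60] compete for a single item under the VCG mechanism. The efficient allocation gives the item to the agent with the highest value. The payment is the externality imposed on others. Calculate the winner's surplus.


Step 1: The winner is the agent with the highest value: agent 1 with value 147
Step 2: Values of other agents: [13, 60]
Step 3: VCG payment = max of others' values = 60
Step 4: Surplus = 147 - 60 = 87

87


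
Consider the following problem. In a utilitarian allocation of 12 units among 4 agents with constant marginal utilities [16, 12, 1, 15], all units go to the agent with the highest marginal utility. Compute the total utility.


Step 1: The marginal utilities are [16, 12, 1, 15]
Step 2: The highest marginal utility is 16
Step 3: All 12 units go to that agent
Step 4: Total utility = 16 * 12 = 192

192


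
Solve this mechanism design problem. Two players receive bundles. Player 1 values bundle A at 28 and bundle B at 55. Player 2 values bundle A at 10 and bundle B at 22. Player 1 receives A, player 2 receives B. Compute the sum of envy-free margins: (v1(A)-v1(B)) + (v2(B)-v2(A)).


Step 1: Player 1's margin = v1(A) - v1(B) = 28 - 55 = -27
Step 2: Player 2's margin = v2(B) - v2(A) = 22 - 10 = 12
Step 3: Total margin = -27 + 12 = -15

-15


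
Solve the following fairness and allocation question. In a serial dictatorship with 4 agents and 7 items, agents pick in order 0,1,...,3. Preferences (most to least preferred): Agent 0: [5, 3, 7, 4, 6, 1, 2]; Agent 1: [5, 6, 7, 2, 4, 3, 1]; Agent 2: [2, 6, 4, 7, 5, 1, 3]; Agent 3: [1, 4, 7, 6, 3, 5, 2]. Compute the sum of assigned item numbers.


Step 1: Agent 0 picks item 5
Step 2: Agent 1 picks item 6
Step 3: Agent 2 picks item 2
Step 4: Agent 3 picks item 1
Step 5: Sum = 5 + 6 + 2 + 1 = 14

14


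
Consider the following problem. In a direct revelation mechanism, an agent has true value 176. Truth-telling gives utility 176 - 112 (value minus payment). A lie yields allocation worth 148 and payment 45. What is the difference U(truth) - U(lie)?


Step 1: U(truth) = value - payment = 176 - 112 = 64
Step 2: U(lie) = allocation - payment = 148 - 45 = 103
Step 3: IC gap = 64 - 103 = -39

-39


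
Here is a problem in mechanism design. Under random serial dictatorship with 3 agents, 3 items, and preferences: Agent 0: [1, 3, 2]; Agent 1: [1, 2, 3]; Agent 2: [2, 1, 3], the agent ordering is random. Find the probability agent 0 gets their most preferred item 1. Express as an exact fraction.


Step 1: Agent 0 wants item 1
Step 2: There are 6 possible orderings of agents
Step 3: In 3 orderings, agent 0 gets item 1
Step 4: Probability = 3/6 = 1/2

1/2


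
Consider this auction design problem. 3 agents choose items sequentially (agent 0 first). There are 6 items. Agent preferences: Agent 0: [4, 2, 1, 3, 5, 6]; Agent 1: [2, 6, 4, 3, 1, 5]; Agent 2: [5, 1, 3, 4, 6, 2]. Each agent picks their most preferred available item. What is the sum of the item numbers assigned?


Step 1: Agent 0 picks item 4
Step 2: Agent 1 picks item 2
Step 3: Agent 2 picks item 5
Step 4: Sum = 4 + 2 + 5 = 11

11


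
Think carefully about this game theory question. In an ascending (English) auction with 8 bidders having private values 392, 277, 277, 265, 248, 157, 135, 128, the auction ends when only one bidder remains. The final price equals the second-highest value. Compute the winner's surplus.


Step 1: Identify the highest value: 392
Step 2: Identify the second-highest value: 277
Step 3: The final price = second-highest value = 277
Step 4: Surplus = 392 - 277 = 115

115


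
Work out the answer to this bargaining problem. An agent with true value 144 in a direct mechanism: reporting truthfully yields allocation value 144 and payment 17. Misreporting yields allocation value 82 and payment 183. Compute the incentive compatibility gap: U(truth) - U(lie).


Step 1: U(truth) = value - payment = 144 - 17 = 127
Step 2: U(lie) = allocation - payment = 82 - 183 = -101
Step 3: IC gap = 127 - (-101) = 228

228


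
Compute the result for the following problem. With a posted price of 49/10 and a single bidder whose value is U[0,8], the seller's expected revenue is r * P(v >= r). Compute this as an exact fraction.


Step 1: Posted price r = 49/10, value support [0,8]
Step 2: P(v >= r) = (8 - 49/10)/8 = 31/80
Step 3: Expected revenue = r * P(v >= r) = 49/10 * 31/80
Step 4: Revenue = 1519/800

1519/800


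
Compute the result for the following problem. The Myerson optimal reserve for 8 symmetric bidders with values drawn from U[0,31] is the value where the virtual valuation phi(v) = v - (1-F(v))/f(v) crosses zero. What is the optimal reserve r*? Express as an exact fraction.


Step 1: For U[0,31], F(v) = v/31 and f(v) = 1/31
Step 2: phi(v) = v - (1 - v/31)/(1/31) = v - (31 - v) = 2v - 31
Step 3: Set phi(r*) = 0: 2r* - 31 = 0
Step 4: r* = 31/2 (the number of bidders n = 8 does not enter)

31/2


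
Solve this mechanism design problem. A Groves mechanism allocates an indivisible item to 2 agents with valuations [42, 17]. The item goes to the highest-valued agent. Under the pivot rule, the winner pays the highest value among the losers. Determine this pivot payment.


Step 1: The efficient winner is agent 0 with value 42
Step 2: Other agents' values: [17]
Step 3: Pivot payment = max(others) = 17
Step 4: The winner pays 17

17


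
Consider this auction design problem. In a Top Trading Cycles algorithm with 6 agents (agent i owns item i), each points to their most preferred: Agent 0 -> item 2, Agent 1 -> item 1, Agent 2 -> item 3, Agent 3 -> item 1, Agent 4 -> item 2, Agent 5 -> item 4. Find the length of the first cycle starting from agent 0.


Step 1: Trace the pointer graph from agent 0: 0 -> 2 -> 3 -> 1 -> 1
Step 2: A cycle is detected when we revisit agent 1
Step 3: The cycle is: 1 -> 1
Step 4: Cycle length = 1

1


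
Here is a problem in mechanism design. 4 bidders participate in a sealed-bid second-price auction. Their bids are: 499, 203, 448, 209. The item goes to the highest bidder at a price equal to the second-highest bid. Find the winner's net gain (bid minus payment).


Step 1: Sort bids in descending order: 499, 448, 209, 203
Step 2: The winning bid is the highest: 499
Step 3: The payment equals the second-highest bid: 448
Step 4: Surplus = winner's bid - payment = 499 - 448 = 51

51


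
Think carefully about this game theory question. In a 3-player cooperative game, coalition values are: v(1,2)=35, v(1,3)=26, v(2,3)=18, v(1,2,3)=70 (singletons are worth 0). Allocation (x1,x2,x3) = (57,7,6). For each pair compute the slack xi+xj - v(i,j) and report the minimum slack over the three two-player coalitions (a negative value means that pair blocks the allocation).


Step 1: Slack for coalition (1,2): x1+x2 - v12 = 64 - 35 = 29
Step 2: Slack for coalition (1,3): x1+x3 - v13 = 63 - 26 = 37
Step 3: Slack for coalition (2,3): x2+x3 - v23 = 13 - 18 = -5
Step 4: Minimum slack = min(29, 37, -5) = -5, attained by (2,3); coalition (2,3) can block (slack < 0), so the allocation is not in the core

-5


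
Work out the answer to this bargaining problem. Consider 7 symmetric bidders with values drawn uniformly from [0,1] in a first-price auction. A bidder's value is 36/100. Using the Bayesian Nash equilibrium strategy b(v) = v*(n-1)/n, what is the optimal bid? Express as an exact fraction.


Step 1: The symmetric BNE bidding function is b(v) = v * (n-1) / n
Step 2: Substitute v = 9/25 and n = 7
Step 3: b = 9/25 * 6/7
Step 4: b = 54/175

54/175


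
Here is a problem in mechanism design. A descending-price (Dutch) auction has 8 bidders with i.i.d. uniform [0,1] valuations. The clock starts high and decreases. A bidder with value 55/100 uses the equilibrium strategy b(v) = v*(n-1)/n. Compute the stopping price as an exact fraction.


Step 1: Dutch auctions are strategically equivalent to first-price auctions
Step 2: The equilibrium bid is b(v) = v*(n-1)/n
Step 3: b = 11/20 * 7/8
Step 4: b = 77/160

77/160


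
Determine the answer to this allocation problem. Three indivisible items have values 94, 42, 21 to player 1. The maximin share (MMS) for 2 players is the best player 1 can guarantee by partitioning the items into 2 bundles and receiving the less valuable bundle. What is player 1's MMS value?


Step 1: Item values = 94, 42, 21
Step 2: Enumerate all 2-bundle partitions and take the smaller bundle:
  Partition 1: {94} vs {42,21} -> bundles 94, 63; min = 63
  Partition 2: {42} vs {94,21} -> bundles 42, 115; min = 42
  Partition 3: {21} vs {94,42} -> bundles 21, 136; min = 21
Step 3: MMS = max(63, 42, 21) = 63

63


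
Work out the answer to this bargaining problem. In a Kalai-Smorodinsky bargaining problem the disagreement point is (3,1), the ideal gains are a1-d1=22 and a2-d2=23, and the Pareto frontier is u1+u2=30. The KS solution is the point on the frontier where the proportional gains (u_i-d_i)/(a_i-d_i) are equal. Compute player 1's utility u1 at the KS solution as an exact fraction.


Step 1: At the KS point, (u1-d1)/r1 = (u2-d2)/r2 = t and u1+u2 = 30
Step 2: u1 = d1 + r1*t and u2 = d2 + r2*t, so (d1 + r1*t) + (d2 + r2*t) = 30
Step 3: t = (30 - 3 - 1)/(22 + 23) = 26/45
Step 4: u1 = d1 + r1*t = 3 + 22 * 26/45 = 707/45
Step 5: (Check: u2 = d2 + r2*t = 643/45; u1+u2 = 707/45 + 643/45 = 30, on the frontier.)

707/45


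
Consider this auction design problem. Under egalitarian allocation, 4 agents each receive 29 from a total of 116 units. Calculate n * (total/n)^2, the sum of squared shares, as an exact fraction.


Step 1: Each agent's share = 116/4 = 29
Step 2: Square of each share = (29)^2 = 841
Step 3: Sum of squares = 4 * 841 = 3364

3364


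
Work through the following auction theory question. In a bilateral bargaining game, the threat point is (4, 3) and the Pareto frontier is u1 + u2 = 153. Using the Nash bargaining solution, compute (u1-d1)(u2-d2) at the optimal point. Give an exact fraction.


Step 1: The Nash solution splits surplus symmetrically above the disagreement point
Step 2: u1 = (total + d1 - d2)/2 = (153 + 4 - 3)/2 = 77
Step 3: u2 = (total - d1 + d2)/2 = (153 - 4 + 3)/2 = 76
Step 4: Nash product = (77 - 4) * (76 - 3)
Step 5: = 73 * 73 = 5329

5329


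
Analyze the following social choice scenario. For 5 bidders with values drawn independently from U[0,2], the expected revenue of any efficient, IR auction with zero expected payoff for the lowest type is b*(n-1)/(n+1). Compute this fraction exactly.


Step 1: By Revenue Equivalence, expected revenue = b*(n-1)/(n+1)
Step 2: Substituting n = 5, b = 2
Step 3: Revenue = 2*(5-1)/(5+1) = 2*4/6
Step 4: Revenue = 8/6 = 4/3

4/3


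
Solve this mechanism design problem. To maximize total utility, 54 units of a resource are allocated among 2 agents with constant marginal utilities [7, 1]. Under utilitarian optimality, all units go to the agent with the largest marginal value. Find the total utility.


Step 1: The marginal utilities are [7, 1]
Step 2: The highest marginal utility is 7
Step 3: All 54 units go to that agent
Step 4: Total utility = 7 * 54 = 378

378


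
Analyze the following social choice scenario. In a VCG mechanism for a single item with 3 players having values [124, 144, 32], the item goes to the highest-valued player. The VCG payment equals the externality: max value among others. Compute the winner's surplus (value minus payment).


Step 1: The winner is the agent with the highest value: agent 1 with value 144
Step 2: Values of other agents: [124, 32]
Step 3: VCG payment = max of others' values = 124
Step 4: Surplus = 144 - 124 = 20

20


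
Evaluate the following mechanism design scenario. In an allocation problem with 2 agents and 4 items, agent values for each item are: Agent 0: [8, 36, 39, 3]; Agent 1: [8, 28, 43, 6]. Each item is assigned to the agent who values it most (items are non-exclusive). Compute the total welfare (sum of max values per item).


Step 1: For each item, find the maximum value among all agents.
Step 2: Item 0 -> Agent 0 (value 8)
Step 3: Item 1 -> Agent 0 (value 36)
Step 4: Item 2 -> Agent 1 (value 43)
Step 5: Item 3 -> Agent 1 (value 6)
Step 6: Total welfare = 8 + 36 + 43 + 6 = 93

93


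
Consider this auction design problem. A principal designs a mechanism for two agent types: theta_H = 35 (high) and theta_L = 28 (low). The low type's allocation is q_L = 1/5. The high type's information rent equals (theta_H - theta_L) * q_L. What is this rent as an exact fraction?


Step 1: theta_H - theta_L = 35 - 28 = 7
Step 2: Information rent = (theta_H - theta_L) * q_L
Step 3: = 7 * 1/5
Step 4: = 7/5

7/5


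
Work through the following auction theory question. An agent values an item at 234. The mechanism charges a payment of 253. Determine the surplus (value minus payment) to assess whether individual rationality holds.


Step 1: Surplus = value - payment = 234 - 253 = -19
Step 2: IR is violated (surplus < 0)

-19


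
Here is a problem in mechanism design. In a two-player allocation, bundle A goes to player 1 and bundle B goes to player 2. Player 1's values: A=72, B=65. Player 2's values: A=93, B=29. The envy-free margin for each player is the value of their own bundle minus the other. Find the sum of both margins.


Step 1: Player 1's margin = v1(A) - v1(B) = 72 - 65 = 7
Step 2: Player 2's margin = v2(B) - v2(A) = 29 - 93 = -64
Step 3: Total margin = 7 + -64 = -57

-57


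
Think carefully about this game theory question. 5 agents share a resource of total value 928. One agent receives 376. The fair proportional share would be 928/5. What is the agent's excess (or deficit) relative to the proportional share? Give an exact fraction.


Step 1: Proportional share = 928/5
Step 2: Agent's actual allocation = 376
Step 3: Excess = 376 - 928/5 = 952/5

952/5


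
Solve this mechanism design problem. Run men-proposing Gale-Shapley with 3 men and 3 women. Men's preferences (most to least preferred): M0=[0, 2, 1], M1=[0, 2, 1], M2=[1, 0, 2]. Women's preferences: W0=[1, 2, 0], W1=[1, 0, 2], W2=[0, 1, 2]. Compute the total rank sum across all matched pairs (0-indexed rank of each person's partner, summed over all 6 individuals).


Step 1: Run Gale-Shapley (men propose, women hold best offer):
  M0 proposes to W0; she accepts
  M1 proposes to W0; she switches from M0
  M2 proposes to W1; she accepts
  M0 proposes to W2; she accepts
Step 2: Final matching: W0-M1, W1-M2, W2-M0
Step 3: 0-indexed ranks (man's rank of his match, then woman's): 0 + 0 + 0 + 2 + 1 + 0
Step 4: Total rank sum = 3

3


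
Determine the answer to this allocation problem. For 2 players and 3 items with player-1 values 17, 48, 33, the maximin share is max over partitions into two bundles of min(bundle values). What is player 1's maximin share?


Step 1: Item values = 17, 48, 33
Step 2: Enumerate all 2-bundle partitions and take the smaller bundle:
  Partition 1: {17} vs {48,33} -> bundles 17, 81; min = 17
  Partition 2: {48} vs {17,33} -> bundles 48, 50; min = 48
  Partition 3: {33} vs {17,48} -> bundles 33, 65; min = 33
Step 3: MMS = max(17, 48, 33) = 48

48


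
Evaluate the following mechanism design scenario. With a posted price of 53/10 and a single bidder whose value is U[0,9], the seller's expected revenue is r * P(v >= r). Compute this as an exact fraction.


Step 1: Posted price r = 53/10, value support [0,9]
Step 2: P(v >= r) = (9 - 53/10)/9 = 37/90
Step 3: Expected revenue = r * P(v >= r) = 53/10 * 37/90
Step 4: Revenue = 1961/900

1961/900


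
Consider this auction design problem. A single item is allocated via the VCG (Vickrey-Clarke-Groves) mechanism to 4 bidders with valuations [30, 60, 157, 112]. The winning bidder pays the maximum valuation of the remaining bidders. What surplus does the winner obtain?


Step 1: The winner is the agent with the highest value: agent 2 with value 157
Step 2: Values of other agents: [30, 60, 112]
Step 3: VCG payment = max of others' values = 112
Step 4: Surplus = 157 - 112 = 45

45


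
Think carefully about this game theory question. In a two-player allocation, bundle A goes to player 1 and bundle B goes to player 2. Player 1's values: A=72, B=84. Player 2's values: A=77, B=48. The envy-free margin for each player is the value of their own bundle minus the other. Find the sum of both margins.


Step 1: Player 1's margin = v1(A) - v1(B) = 72 - 84 = -12
Step 2: Player 2's margin = v2(B) - v2(A) = 48 - 77 = -29
Step 3: Total margin = -12 + -29 = -41

-41


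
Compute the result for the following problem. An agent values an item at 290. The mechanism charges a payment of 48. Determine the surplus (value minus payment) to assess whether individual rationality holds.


Step 1: Surplus = value - payment = 290 - 48 = 242
Step 2: IR is satisfied (surplus >= 0)

242


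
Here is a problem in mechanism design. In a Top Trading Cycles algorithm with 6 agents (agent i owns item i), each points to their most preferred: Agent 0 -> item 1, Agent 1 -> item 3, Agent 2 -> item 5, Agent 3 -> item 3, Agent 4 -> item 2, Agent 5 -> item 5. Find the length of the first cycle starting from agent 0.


Step 1: Trace the pointer graph from agent 0: 0 -> 1 -> 3 -> 3
Step 2: A cycle is detected when we revisit agent 3
Step 3: The cycle is: 3 -> 3
Step 4: Cycle length = 1

1


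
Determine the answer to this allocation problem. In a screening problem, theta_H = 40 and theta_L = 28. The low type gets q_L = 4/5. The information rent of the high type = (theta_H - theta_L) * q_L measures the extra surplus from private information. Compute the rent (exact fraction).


Step 1: theta_H - theta_L = 40 - 28 = 12
Step 2: Information rent = (theta_H - theta_L) * q_L
Step 3: = 12 * 4/5
Step 4: = 48/5

48/5


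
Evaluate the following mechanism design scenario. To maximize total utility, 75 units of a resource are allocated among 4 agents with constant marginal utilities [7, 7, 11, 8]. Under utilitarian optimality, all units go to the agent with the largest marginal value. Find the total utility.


Step 1: The marginal utilities are [7, 7, 11, 8]
Step 2: The highest marginal utility is 11
Step 3: All 75 units go to that agent
Step 4: Total utility = 11 * 75 = 825

825


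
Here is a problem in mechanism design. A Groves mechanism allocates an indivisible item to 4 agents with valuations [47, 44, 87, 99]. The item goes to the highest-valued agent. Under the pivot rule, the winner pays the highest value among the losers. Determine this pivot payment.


Step 1: The efficient winner is agent 3 with value 99
Step 2: Other agents' values: [47, 44, 87]
Step 3: Pivot payment = max(others) = 87
Step 4: The winner pays 87

87


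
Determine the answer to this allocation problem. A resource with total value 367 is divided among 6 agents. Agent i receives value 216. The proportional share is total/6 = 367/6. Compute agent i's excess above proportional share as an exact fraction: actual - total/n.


Step 1: Proportional share = 367/6
Step 2: Agent's actual allocation = 216
Step 3: Excess = 216 - 367/6 = 929/6

929/6


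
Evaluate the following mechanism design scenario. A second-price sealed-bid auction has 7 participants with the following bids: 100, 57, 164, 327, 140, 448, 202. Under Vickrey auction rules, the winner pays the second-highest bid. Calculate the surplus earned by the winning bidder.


Step 1: Sort bids in descending order: 448, 327, 202, 164, 140, 100, 57
Step 2: The winning bid is the highest: 448
Step 3: The payment equals the second-highest bid: 327
Step 4: Surplus = winner's bid - payment = 448 - 327 = 121

121


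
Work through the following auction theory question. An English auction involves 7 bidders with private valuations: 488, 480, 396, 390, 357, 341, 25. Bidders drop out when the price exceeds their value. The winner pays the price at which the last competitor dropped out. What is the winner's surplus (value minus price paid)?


Step 1: Identify the highest value: 488
Step 2: Identify the second-highest value: 480
Step 3: The final price = second-highest value = 480
Step 4: Surplus = 488 - 480 = 8

8


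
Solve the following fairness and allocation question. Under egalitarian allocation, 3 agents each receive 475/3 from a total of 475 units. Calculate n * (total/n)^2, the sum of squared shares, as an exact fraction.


Step 1: Each agent's share = 475/3
Step 2: Square of each share = (475/3)^2 = 225625/9
Step 3: Sum of squares = 3 * 225625/9 = 225625/3

225625/3


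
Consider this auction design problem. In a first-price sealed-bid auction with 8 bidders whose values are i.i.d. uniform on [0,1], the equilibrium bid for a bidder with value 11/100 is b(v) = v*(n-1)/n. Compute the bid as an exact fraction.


Step 1: The symmetric BNE bidding function is b(v) = v * (n-1) / n
Step 2: Substitute v = 11/100 and n = 8
Step 3: b = 11/100 * 7/8
Step 4: b = 77/800

77/800


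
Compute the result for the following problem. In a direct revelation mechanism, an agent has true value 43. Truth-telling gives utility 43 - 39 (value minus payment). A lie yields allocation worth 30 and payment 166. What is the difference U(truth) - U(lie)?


Step 1: U(truth) = value - payment = 43 - 39 = 4
Step 2: U(lie) = allocation - payment = 30 - 166 = -136
Step 3: IC gap = 4 - (-136) = 140

140


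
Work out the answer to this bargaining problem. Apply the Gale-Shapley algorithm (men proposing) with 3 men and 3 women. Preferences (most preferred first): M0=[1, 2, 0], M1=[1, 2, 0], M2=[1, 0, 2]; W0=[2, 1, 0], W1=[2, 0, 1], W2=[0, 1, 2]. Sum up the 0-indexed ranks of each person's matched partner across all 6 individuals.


Step 1: Run Gale-Shapley (men propose, women hold best offer):
  M0 proposes to W1; she accepts
  M1 proposes to W1; rejected
  M1 proposes to W2; she accepts
  M2 proposes to W1; she switches from M0
  M0 proposes to W2; she switches from M1
  M1 proposes to W0; she accepts
Step 2: Final matching: W0-M1, W1-M2, W2-M0
Step 3: 0-indexed ranks (man's rank of his match, then woman's): 2 + 1 + 0 + 0 + 1 + 0
Step 4: Total rank sum = 4

4


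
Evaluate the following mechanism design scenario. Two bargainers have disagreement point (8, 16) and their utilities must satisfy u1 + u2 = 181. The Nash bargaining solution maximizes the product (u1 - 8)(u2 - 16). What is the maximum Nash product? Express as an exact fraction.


Step 1: The Nash solution splits surplus symmetrically above the disagreement point
Step 2: u1 = (total + d1 - d2)/2 = (181 + 8 - 16)/2 = 173/2
Step 3: u2 = (total - d1 + d2)/2 = (181 - 8 + 16)/2 = 189/2
Step 4: Nash product = (173/2 - 8) * (189/2 - 16)
Step 5: = 157/2 * 157/2 = 24649/4

24649/4


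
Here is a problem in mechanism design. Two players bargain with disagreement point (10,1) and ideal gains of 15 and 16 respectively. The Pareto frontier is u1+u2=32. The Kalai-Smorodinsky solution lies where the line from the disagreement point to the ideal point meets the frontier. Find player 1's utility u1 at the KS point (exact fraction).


Step 1: At the KS point, (u1-d1)/r1 = (u2-d2)/r2 = t and u1+u2 = 32
Step 2: u1 = d1 + r1*t and u2 = d2 + r2*t, so (d1 + r1*t) + (d2 + r2*t) = 32
Step 3: t = (32 - 10 - 1)/(15 + 16) = 21/31
Step 4: u1 = d1 + r1*t = 10 + 15 * 21/31 = 625/31
Step 5: (Check: u2 = d2 + r2*t = 367/31; u1+u2 = 625/31 + 367/31 = 32, on the frontier.)

625/31


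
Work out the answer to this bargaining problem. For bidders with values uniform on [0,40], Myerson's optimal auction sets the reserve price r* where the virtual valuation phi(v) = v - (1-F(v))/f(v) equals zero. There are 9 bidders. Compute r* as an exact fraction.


Step 1: For U[0,40], F(v) = v/40 and f(v) = 1/40
Step 2: phi(v) = v - (1 - v/40)/(1/40) = v - (40 - v) = 2v - 40
Step 3: Set phi(r*) = 0: 2r* - 40 = 0
Step 4: r* = 40/2 = 20 (the number of bidders n = 9 does not enter)

20


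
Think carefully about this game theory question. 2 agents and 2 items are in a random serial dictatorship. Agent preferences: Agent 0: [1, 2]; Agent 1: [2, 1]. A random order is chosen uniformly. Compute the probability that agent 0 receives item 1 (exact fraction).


Step 1: Agent 0 wants item 1
Step 2: There are 2 possible orderings of agents
Step 3: In 2 orderings, agent 0 gets item 1
Step 4: Probability = 2/2 = 1

1


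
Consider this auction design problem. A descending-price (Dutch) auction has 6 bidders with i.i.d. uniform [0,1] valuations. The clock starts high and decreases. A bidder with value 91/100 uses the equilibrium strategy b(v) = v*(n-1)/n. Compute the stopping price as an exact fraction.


Step 1: Dutch auctions are strategically equivalent to first-price auctions
Step 2: The equilibrium bid is b(v) = v*(n-1)/n
Step 3: b = 91/100 * 5/6
Step 4: b = 91/120

91/120


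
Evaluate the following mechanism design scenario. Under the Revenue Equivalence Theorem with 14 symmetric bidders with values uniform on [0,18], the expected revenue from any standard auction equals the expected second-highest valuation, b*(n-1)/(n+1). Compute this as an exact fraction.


Step 1: By Revenue Equivalence, expected revenue = b*(n-1)/(n+1)
Step 2: Substituting n = 14, b = 18
Step 3: Revenue = 18*(14-1)/(14+1) = 18*13/15
Step 4: Revenue = 234/15 = 78/5

78/5


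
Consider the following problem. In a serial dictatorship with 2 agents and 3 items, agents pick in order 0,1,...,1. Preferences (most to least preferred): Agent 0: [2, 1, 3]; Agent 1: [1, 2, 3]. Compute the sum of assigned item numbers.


Step 1: Agent 0 picks item 2
Step 2: Agent 1 picks item 1
Step 3: Sum = 2 + 1 = 3

3


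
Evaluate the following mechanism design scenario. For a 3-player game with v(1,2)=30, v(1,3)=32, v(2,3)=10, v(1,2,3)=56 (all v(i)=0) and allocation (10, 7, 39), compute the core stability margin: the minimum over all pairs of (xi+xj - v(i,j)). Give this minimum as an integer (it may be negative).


Step 1: Slack for coalition (1,2): x1+x2 - v12 = 17 - 30 = -13
Step 2: Slack for coalition (1,3): x1+x3 - v13 = 49 - 32 = 17
Step 3: Slack for coalition (2,3): x2+x3 - v23 = 46 - 10 = 36
Step 4: Minimum slack = min(-13, 17, 36) = -13, attained by (1,2); coalition (1,2) can block (slack < 0), so the allocation is not in the core

-13


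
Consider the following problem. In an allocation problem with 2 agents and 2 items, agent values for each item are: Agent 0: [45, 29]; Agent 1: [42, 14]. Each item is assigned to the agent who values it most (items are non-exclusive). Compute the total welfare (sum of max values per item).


Step 1: For each item, find the maximum value among all agents.
Step 2: Item 0 -> Agent 0 (value 45)
Step 3: Item 1 -> Agent 0 (value 29)
Step 4: Total welfare = 45 + 29 = 74

74


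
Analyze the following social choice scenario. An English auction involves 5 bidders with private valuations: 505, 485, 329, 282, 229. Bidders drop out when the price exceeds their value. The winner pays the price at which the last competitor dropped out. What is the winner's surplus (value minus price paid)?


Step 1: Identify the highest value: 505
Step 2: Identify the second-highest value: 485
Step 3: The final price = second-highest value = 485
Step 4: Surplus = 505 - 485 = 20

20


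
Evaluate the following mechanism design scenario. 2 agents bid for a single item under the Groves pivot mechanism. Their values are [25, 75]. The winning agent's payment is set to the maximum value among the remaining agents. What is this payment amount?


Step 1: The efficient winner is agent 1 with value 75
Step 2: Other agents' values: [25]
Step 3: Pivot payment = max(others) = 25
Step 4: The winner pays 25

25
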